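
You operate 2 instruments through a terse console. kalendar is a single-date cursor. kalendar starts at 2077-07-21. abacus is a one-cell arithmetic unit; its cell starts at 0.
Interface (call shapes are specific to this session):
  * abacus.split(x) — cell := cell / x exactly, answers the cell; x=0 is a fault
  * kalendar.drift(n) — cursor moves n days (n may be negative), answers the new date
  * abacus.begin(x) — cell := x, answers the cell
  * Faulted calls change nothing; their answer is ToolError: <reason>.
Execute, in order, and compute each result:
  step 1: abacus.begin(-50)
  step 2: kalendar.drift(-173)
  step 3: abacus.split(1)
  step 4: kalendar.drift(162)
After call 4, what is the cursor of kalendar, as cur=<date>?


>>> abacus.begin x: -50
= -50
>>> kalendar.drift n: -173
= 2077-01-29
>>> abacus.split x: 1
= -50
>>> kalendar.drift n: 162
= 2077-07-10

Answer: cur=2077-07-10


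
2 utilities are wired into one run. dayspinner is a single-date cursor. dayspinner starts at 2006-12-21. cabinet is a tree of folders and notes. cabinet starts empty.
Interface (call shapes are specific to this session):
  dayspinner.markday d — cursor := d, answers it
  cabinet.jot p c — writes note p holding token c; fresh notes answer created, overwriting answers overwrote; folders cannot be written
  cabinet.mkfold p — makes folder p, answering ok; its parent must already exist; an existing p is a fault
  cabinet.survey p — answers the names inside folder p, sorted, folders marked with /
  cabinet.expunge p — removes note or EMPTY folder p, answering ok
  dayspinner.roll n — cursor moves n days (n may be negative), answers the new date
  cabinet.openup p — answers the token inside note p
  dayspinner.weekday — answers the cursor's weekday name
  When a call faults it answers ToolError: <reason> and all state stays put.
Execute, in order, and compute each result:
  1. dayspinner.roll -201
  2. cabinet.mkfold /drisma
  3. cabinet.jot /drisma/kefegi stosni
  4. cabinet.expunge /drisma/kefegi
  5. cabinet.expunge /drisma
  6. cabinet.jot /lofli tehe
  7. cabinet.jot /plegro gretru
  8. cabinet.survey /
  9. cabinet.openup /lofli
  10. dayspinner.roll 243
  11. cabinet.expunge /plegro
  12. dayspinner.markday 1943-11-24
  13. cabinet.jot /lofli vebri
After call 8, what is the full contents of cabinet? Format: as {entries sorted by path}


Answer: {lofli=tehe, plegro=gretru}

Derivation:
Step: dayspinner.roll[-201]
Result: 2006-06-03
Step: cabinet.mkfold[/drisma]
Result: ok
Step: cabinet.jot[/drisma/kefegi; stosni]
Result: created
Step: cabinet.expunge[/drisma/kefegi]
Result: ok
Step: cabinet.expunge[/drisma]
Result: ok
Step: cabinet.jot[/lofli; tehe]
Result: created
Step: cabinet.jot[/plegro; gretru]
Result: created
Step: cabinet.survey[/]
Result: [lofli, plegro]
Step: cabinet.openup[/lofli]
Result: tehe
Step: dayspinner.roll[243]
Result: 2007-02-01
Step: cabinet.expunge[/plegro]
Result: ok
Step: dayspinner.markday[1943-11-24]
Result: 1943-11-24
Step: cabinet.jot[/lofli; vebri]
Result: overwrote


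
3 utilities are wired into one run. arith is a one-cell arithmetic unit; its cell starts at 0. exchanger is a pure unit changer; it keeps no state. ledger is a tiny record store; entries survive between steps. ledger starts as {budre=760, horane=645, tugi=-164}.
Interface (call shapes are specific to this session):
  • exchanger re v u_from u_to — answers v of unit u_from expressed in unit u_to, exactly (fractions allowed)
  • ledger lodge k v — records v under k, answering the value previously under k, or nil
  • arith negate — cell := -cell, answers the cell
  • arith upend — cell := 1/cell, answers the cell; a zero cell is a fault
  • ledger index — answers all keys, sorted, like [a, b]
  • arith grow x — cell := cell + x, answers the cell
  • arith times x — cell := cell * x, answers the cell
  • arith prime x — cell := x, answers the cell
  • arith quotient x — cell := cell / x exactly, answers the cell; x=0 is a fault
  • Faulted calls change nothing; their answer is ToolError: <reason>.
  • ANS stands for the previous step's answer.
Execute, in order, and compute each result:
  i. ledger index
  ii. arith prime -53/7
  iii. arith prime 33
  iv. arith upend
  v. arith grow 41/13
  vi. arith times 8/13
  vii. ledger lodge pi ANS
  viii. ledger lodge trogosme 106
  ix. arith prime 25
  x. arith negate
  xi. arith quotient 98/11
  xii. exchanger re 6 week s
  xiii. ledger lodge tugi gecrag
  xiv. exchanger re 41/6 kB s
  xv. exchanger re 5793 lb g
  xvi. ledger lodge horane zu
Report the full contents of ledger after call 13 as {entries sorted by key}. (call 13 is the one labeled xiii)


·→ ledger index()
·← [budre, horane, tugi]
·→ arith prime(x=-53/7)
·← -53/7
·→ arith prime(x=33)
·← 33
·→ arith upend()
·← 1/33
·→ arith grow(x=41/13)
·← 1366/429
·→ arith times(x=8/13)
·← 10928/5577
·→ ledger lodge(k=pi, v=ANS)
·← nil
·→ ledger lodge(k=trogosme, v=106)
·← nil
·→ arith prime(x=25)
·← 25
·→ arith negate()
·← -25
·→ arith quotient(x=98/11)
·← -275/98
·→ exchanger re(v=6, u_from=week, u_to=s)
·← 3628800
·→ ledger lodge(k=tugi, v=gecrag)
·← -164
·→ exchanger re(v=41/6, u_from=kB, u_to=s)
·← ToolError: incompatible units
·→ exchanger re(v=5793, u_from=lb, u_to=g)
·← 262766059941/100000
·→ ledger lodge(k=horane, v=zu)
·← 645

Answer: {budre=760, horane=645, pi=10928/5577, trogosme=106, tugi=gecrag}


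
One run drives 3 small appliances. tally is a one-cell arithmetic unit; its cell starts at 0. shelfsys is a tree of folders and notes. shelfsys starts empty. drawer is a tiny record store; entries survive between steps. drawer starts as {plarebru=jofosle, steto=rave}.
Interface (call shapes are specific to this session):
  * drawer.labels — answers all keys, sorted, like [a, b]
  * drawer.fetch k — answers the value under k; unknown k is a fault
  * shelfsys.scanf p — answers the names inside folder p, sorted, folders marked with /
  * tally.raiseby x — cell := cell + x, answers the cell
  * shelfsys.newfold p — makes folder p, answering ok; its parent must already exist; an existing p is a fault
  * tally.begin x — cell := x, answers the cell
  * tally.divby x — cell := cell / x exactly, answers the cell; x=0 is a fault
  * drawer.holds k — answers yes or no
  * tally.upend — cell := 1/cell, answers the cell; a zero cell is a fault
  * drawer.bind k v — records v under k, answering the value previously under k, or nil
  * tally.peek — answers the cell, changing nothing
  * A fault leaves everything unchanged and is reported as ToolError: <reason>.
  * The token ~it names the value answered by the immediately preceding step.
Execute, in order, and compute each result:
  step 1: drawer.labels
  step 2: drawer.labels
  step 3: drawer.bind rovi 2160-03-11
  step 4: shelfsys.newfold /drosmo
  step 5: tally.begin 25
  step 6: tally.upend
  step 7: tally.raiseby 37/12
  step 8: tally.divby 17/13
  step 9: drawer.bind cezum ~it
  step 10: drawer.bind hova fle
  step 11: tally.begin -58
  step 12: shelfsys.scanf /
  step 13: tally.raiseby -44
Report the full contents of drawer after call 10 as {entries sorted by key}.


-- drawer.labels() ~> [plarebru, steto]
-- drawer.labels() ~> [plarebru, steto]
-- drawer.bind(k=rovi, v=2160-03-11) ~> nil
-- shelfsys.newfold(p=/drosmo) ~> ok
-- tally.begin(x=25) ~> 25
-- tally.upend() ~> 1/25
-- tally.raiseby(x=37/12) ~> 937/300
-- tally.divby(x=17/13) ~> 12181/5100
-- drawer.bind(k=cezum, v=~it) ~> nil
-- drawer.bind(k=hova, v=fle) ~> nil
-- tally.begin(x=-58) ~> -58
-- shelfsys.scanf(p=/) ~> [drosmo/]
-- tally.raiseby(x=-44) ~> -102

Answer: {cezum=12181/5100, hova=fle, plarebru=jofosle, rovi=2160-03-11, steto=rave}


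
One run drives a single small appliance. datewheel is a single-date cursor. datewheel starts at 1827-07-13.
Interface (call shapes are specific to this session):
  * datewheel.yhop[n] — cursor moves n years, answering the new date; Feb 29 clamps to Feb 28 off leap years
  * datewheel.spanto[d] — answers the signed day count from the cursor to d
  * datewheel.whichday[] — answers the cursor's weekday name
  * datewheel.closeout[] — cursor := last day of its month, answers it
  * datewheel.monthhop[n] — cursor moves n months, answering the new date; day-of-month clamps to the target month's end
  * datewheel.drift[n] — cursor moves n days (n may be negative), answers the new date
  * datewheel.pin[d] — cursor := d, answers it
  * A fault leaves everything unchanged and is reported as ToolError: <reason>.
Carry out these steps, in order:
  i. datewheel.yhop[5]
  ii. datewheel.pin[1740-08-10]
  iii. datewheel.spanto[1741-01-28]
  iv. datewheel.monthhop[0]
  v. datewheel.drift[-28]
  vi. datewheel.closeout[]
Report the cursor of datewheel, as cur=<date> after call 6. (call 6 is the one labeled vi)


Answer: cur=1740-07-31

Derivation:
Then yhop using 5, and see 1832-07-13.
Then pin using 1740-08-10: 1740-08-10.
Then spanto using 1741-01-28, and observe 171.
Using monthhop using 0, yielding 1740-08-10.
I invoke drift using -28, and observe 1740-07-13.
I invoke closeout(), giving 1740-07-31.


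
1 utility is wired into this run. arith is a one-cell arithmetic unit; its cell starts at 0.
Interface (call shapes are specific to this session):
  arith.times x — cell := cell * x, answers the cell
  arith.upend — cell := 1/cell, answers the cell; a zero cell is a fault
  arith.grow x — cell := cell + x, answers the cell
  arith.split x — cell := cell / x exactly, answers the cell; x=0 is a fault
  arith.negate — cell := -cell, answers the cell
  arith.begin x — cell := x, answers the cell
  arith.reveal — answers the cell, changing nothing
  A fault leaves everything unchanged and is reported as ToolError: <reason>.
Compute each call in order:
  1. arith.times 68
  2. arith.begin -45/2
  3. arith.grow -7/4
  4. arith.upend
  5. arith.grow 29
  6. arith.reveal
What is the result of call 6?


Answer: 2809/97

Derivation:
$ arith.times x→68
[out] 0
$ arith.begin x→-45/2
[out] -45/2
$ arith.grow x→-7/4
[out] -97/4
$ arith.upend
[out] -4/97
$ arith.grow x→29
[out] 2809/97
$ arith.reveal
[out] 2809/97


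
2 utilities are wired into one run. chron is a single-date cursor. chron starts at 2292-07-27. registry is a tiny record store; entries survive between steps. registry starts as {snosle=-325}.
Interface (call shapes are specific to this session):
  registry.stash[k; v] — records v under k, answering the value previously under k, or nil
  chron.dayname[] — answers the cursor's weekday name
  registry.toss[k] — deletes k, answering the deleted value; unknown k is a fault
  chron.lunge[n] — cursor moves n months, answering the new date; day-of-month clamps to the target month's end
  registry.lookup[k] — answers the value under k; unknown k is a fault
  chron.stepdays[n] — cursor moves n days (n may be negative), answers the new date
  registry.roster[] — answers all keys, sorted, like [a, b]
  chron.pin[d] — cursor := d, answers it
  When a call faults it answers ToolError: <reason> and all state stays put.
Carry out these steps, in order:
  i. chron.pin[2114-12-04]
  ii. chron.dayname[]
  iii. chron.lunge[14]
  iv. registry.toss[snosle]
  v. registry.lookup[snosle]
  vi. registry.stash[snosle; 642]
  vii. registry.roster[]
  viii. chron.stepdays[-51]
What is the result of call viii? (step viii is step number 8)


Answer: 2115-12-15

Derivation:
>> chron.pin(2114-12-04)
<< 2114-12-04
>> chron.dayname()
<< Tuesday
>> chron.lunge(14)
<< 2116-02-04
>> registry.toss(snosle)
<< -325
>> registry.lookup(snosle)
<< ToolError: no such key snosle
>> registry.stash(snosle, 642)
<< nil
>> registry.roster()
<< [snosle]
>> chron.stepdays(-51)
<< 2115-12-15


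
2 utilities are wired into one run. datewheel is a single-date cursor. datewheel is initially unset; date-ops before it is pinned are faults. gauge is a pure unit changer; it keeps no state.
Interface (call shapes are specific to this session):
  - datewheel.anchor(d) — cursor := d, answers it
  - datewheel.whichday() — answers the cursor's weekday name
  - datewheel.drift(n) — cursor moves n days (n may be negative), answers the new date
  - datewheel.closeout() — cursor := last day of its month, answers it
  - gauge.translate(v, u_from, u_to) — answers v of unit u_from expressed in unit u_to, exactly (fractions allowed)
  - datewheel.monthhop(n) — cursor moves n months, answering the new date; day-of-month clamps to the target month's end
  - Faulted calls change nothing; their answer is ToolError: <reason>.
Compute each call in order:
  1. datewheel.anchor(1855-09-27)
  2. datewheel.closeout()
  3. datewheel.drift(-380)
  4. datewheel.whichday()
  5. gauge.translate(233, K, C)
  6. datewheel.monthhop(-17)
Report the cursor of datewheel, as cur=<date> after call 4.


CALL datewheel.anchor[1855-09-27]
RET  1855-09-27
CALL datewheel.closeout[]
RET  1855-09-30
CALL datewheel.drift[-380]
RET  1854-09-15
CALL datewheel.whichday[]
RET  Friday
CALL gauge.translate[233; K; C]
RET  -803/20
CALL datewheel.monthhop[-17]
RET  1853-04-15

Answer: cur=1854-09-15


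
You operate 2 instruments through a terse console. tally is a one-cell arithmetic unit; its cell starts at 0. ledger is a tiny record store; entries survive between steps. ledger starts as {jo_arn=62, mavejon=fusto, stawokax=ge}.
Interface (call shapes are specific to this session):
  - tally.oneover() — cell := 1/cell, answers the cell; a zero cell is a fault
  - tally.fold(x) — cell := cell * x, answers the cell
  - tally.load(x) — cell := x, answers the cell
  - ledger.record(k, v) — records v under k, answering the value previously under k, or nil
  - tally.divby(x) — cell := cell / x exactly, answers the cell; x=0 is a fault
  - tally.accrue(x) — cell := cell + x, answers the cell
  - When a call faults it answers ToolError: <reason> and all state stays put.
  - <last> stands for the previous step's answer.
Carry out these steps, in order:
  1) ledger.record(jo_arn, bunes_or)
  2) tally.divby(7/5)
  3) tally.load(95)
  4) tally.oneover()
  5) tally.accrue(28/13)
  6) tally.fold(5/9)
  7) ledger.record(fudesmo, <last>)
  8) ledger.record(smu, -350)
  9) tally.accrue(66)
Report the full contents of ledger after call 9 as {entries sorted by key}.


Answer: {fudesmo=297/247, jo_arn=bunes_or, mavejon=fusto, smu=-350, stawokax=ge}

Derivation:
-> ledger.record(k→jo_arn, v→bunes_or)
<- 62
-> tally.divby(x→7/5)
<- 0
-> tally.load(x→95)
<- 95
-> tally.oneover()
<- 1/95
-> tally.accrue(x→28/13)
<- 2673/1235
-> tally.fold(x→5/9)
<- 297/247
-> ledger.record(k→fudesmo, v→<last>)
<- nil
-> ledger.record(k→smu, v→-350)
<- nil
-> tally.accrue(x→66)
<- 16599/247


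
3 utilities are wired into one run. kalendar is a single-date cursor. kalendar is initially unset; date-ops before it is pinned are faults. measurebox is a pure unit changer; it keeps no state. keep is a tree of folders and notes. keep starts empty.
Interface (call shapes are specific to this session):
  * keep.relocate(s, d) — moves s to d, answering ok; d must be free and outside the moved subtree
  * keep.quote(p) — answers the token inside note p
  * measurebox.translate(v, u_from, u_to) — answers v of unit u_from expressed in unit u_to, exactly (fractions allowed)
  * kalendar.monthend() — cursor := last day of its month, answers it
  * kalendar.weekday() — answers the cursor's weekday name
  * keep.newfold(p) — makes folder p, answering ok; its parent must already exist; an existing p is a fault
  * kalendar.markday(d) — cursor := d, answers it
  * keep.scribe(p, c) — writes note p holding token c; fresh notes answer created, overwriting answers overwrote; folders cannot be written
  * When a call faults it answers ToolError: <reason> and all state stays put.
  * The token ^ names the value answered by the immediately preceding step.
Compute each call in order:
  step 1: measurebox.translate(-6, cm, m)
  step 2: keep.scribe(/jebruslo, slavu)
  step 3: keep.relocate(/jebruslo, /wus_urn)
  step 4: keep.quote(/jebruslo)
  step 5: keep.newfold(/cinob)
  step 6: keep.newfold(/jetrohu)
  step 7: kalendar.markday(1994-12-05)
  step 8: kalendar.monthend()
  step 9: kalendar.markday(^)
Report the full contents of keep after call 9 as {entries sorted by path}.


Answer: {cinob/, jetrohu/, wus_urn=slavu}

Derivation:
% measurebox.translate -6 cm m
= -3/50
% keep.scribe /jebruslo slavu
= created
% keep.relocate /jebruslo /wus_urn
= ok
% keep.quote /jebruslo
= ToolError: not found
% keep.newfold /cinob
= ok
% keep.newfold /jetrohu
= ok
% kalendar.markday 1994-12-05
= 1994-12-05
% kalendar.monthend
= 1994-12-31
% kalendar.markday ^
= 1994-12-31


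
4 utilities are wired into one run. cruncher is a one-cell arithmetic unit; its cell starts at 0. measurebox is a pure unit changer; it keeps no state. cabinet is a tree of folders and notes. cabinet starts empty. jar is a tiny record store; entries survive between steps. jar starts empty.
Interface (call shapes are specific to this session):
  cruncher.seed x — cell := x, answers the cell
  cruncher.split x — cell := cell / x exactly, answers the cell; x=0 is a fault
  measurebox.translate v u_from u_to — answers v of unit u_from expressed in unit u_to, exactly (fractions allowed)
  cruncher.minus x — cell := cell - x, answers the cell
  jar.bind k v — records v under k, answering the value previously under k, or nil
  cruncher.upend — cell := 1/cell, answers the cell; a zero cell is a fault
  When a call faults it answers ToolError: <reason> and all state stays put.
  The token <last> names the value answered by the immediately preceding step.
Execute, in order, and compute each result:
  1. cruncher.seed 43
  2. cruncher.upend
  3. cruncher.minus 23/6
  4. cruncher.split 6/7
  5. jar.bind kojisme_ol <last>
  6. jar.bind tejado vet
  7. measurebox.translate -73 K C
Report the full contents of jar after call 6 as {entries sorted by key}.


$ seed x=43
:: 43
$ upend
:: 1/43
$ minus x=23/6
:: -983/258
$ split x=6/7
:: -6881/1548
$ bind k=kojisme_ol v=<last>
:: nil
$ bind k=tejado v=vet
:: nil
$ translate v=-73 u_from=K u_to=C
:: -6923/20

Answer: {kojisme_ol=-6881/1548, tejado=vet}


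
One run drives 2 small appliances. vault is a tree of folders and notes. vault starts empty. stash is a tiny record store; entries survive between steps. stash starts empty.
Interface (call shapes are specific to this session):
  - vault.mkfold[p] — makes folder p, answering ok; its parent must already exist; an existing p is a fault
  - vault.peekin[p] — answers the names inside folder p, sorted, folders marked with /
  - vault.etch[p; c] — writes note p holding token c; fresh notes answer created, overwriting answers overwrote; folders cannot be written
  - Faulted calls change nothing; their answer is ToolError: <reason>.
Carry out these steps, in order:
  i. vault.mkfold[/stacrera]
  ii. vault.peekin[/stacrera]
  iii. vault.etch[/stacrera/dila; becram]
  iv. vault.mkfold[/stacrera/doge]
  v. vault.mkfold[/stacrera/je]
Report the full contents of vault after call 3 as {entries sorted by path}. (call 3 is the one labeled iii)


Answer: {stacrera/, stacrera/dila=becram}

Derivation:
Next I call mkfold passing p='/stacrera', yielding ok.
I call peekin passing p='/stacrera': [].
Invoking etch passing p='/stacrera/dila', c='becram', which returns created.
I invoke mkfold passing p='/stacrera/doge', — result: ok.
Then mkfold passing p='/stacrera/je', and get ok.


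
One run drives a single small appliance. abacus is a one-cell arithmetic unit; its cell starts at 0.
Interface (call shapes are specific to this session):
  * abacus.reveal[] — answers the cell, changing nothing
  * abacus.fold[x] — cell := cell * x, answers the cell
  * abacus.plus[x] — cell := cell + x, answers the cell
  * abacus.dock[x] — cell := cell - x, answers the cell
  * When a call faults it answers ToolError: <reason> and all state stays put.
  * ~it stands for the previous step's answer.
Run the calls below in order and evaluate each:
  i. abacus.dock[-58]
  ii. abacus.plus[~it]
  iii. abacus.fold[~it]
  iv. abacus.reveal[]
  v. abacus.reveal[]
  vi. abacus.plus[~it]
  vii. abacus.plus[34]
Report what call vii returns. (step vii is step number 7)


Answer: 26946

Derivation:
;; 1. abacus.dock(x: -58) : 58
;; 2. abacus.plus(x: ~it) : 116
;; 3. abacus.fold(x: ~it) : 13456
;; 4. abacus.reveal() : 13456
;; 5. abacus.reveal() : 13456
;; 6. abacus.plus(x: ~it) : 26912
;; 7. abacus.plus(x: 34) : 26946


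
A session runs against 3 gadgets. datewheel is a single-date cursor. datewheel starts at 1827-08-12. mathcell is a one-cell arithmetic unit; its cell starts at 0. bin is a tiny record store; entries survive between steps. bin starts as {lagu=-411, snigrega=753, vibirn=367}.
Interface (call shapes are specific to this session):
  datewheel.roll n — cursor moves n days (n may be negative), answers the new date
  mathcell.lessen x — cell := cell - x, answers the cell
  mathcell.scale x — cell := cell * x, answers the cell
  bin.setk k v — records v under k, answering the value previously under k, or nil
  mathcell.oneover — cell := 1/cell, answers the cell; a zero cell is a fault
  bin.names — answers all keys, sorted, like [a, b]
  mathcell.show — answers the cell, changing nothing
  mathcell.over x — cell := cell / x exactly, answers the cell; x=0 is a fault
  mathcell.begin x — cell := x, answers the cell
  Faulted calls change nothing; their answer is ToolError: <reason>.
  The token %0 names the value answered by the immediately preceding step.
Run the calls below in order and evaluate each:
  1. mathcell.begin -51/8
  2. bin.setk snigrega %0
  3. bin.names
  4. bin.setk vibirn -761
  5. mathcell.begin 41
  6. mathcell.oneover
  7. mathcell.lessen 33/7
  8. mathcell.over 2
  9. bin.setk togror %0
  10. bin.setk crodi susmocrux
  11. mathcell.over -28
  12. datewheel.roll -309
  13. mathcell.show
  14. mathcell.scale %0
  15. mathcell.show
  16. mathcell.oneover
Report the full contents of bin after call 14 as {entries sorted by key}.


Answer: {crodi=susmocrux, lagu=-411, snigrega=-51/8, togror=-673/287, vibirn=-761}

Derivation:
==> mathcell.begin(x=-51/8)
<== -51/8
==> bin.setk(k=snigrega, v=%0)
<== 753
==> bin.names()
<== [lagu, snigrega, vibirn]
==> bin.setk(k=vibirn, v=-761)
<== 367
==> mathcell.begin(x=41)
<== 41
==> mathcell.oneover()
<== 1/41
==> mathcell.lessen(x=33/7)
<== -1346/287
==> mathcell.over(x=2)
<== -673/287
==> bin.setk(k=togror, v=%0)
<== nil
==> bin.setk(k=crodi, v=susmocrux)
<== nil
==> mathcell.over(x=-28)
<== 673/8036
==> datewheel.roll(n=-309)
<== 1826-10-07
==> mathcell.show()
<== 673/8036
==> mathcell.scale(x=%0)
<== 452929/64577296
==> mathcell.show()
<== 452929/64577296
==> mathcell.oneover()
<== 64577296/452929


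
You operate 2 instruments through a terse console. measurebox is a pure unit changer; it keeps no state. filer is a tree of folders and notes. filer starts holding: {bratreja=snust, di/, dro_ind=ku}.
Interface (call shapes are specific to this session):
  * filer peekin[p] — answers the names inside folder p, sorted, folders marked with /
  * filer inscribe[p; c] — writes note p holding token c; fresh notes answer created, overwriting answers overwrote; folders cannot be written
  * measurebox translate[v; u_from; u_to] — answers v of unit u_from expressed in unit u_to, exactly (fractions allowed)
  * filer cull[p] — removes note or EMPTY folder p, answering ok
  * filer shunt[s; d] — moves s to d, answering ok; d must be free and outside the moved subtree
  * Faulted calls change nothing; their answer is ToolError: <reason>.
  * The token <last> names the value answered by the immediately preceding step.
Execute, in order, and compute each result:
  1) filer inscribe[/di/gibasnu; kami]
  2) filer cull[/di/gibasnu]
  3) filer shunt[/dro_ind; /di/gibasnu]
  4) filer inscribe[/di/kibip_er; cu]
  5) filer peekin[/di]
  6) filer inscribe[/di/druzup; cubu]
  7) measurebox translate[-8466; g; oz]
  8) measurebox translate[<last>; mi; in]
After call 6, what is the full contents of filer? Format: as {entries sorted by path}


-- 1. filer inscribe(/di/gibasnu, kami) -> created
-- 2. filer cull(/di/gibasnu) -> ok
-- 3. filer shunt(/dro_ind, /di/gibasnu) -> ok
-- 4. filer inscribe(/di/kibip_er, cu) -> created
-- 5. filer peekin(/di) -> [gibasnu, kibip_er]
-- 6. filer inscribe(/di/druzup, cubu) -> created
-- 7. measurebox translate(-8466, g, oz) -> -13545600000/45359237
-- 8. measurebox translate(<last>, mi, in) -> -78022656000000/4123567

Answer: {bratreja=snust, di/, di/druzup=cubu, di/gibasnu=ku, di/kibip_er=cu}


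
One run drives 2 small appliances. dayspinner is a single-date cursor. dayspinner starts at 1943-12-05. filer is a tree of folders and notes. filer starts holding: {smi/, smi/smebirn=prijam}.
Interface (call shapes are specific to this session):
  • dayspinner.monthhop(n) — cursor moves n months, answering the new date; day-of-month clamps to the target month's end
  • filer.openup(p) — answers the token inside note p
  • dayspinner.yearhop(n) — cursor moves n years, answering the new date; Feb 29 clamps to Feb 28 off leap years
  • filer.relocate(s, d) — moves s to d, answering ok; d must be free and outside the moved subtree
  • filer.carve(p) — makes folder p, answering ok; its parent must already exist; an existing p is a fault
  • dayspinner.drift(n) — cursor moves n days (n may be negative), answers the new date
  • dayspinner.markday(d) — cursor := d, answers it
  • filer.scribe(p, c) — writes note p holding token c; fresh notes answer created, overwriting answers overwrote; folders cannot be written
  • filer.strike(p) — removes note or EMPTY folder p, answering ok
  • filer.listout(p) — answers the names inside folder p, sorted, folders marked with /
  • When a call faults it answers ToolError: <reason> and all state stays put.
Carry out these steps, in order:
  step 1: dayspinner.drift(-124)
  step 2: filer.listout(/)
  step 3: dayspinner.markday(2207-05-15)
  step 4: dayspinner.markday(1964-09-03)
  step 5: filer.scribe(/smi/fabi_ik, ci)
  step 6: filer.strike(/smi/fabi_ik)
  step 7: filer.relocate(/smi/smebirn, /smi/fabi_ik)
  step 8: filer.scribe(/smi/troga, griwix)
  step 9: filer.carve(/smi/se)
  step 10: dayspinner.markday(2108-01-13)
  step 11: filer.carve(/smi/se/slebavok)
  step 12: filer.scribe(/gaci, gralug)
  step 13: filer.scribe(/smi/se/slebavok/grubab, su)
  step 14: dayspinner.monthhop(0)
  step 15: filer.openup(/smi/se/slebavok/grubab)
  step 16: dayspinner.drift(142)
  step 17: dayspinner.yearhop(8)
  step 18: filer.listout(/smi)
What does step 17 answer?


Answer: 2116-06-03

Derivation:
# drift(n: -124) => 1943-08-03
# listout(p: /) => [smi/]
# markday(d: 2207-05-15) => 2207-05-15
# markday(d: 1964-09-03) => 1964-09-03
# scribe(p: /smi/fabi_ik, c: ci) => created
# strike(p: /smi/fabi_ik) => ok
# relocate(s: /smi/smebirn, d: /smi/fabi_ik) => ok
# scribe(p: /smi/troga, c: griwix) => created
# carve(p: /smi/se) => ok
# markday(d: 2108-01-13) => 2108-01-13
# carve(p: /smi/se/slebavok) => ok
# scribe(p: /gaci, c: gralug) => created
# scribe(p: /smi/se/slebavok/grubab, c: su) => created
# monthhop(n: 0) => 2108-01-13
# openup(p: /smi/se/slebavok/grubab) => su
# drift(n: 142) => 2108-06-03
# yearhop(n: 8) => 2116-06-03
# listout(p: /smi) => [fabi_ik, se/, troga]


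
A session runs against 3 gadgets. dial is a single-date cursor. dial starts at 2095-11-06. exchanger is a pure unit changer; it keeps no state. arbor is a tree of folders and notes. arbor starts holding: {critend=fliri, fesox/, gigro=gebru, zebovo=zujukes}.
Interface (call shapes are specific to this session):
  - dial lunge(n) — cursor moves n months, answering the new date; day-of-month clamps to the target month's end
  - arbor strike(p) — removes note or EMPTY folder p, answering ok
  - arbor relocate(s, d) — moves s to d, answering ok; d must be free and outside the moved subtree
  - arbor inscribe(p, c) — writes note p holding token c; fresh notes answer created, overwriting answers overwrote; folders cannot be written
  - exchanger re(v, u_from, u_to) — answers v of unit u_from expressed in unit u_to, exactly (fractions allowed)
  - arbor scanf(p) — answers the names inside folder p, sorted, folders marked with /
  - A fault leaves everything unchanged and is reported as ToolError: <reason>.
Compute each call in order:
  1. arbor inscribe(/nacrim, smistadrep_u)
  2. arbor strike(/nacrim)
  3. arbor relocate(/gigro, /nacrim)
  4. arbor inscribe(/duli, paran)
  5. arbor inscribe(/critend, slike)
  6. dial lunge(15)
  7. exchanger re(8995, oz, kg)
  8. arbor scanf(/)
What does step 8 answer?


Answer: [critend, duli, fesox/, nacrim, zebovo]

Derivation:
~$ arbor inscribe p='/nacrim' c='smistadrep_u'
:: created
~$ arbor strike p='/nacrim'
:: ok
~$ arbor relocate s='/gigro' d='/nacrim'
:: ok
~$ arbor inscribe p='/duli' c='paran'
:: created
~$ arbor inscribe p='/critend' c='slike'
:: overwrote
~$ dial lunge n='15'
:: 2097-02-06
~$ exchanger re v='8995' u_from='oz' u_to='kg'
:: 81601267363/320000000
~$ arbor scanf p='/'
:: [critend, duli, fesox/, nacrim, zebovo]


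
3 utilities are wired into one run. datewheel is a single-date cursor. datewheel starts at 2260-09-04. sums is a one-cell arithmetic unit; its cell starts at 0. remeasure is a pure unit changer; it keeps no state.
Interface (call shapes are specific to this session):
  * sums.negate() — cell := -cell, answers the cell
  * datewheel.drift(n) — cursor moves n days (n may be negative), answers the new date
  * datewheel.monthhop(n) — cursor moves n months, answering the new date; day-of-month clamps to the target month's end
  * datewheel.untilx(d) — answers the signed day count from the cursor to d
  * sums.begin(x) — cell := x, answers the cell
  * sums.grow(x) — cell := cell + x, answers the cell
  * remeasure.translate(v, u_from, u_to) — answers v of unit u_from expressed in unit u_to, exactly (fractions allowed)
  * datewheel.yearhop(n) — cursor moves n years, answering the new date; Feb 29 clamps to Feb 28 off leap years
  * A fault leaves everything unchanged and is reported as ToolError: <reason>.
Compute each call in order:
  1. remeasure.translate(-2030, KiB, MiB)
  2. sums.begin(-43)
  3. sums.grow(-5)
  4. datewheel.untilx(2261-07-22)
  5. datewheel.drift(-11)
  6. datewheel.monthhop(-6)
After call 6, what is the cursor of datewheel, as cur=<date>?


Step: remeasure.translate[v→-2030; u_from→KiB; u_to→MiB]
Result: -1015/512
Step: sums.begin[x→-43]
Result: -43
Step: sums.grow[x→-5]
Result: -48
Step: datewheel.untilx[d→2261-07-22]
Result: 321
Step: datewheel.drift[n→-11]
Result: 2260-08-24
Step: datewheel.monthhop[n→-6]
Result: 2260-02-24

Answer: cur=2260-02-24


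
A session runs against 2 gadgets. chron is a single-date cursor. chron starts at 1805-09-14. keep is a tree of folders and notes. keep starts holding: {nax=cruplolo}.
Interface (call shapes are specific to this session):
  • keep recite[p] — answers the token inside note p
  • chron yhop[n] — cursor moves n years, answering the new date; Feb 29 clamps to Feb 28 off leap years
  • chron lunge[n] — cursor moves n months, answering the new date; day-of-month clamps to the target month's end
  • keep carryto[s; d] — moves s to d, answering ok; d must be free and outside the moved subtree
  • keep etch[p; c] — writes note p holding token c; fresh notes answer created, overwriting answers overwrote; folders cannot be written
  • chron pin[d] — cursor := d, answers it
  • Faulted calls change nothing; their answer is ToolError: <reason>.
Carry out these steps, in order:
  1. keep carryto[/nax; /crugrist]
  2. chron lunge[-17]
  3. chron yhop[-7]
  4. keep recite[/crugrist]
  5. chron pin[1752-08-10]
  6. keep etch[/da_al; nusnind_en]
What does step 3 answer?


Answer: 1797-04-14

Derivation:
==> keep carryto(s=/nax, d=/crugrist)
<== ok
==> chron lunge(n=-17)
<== 1804-04-14
==> chron yhop(n=-7)
<== 1797-04-14
==> keep recite(p=/crugrist)
<== cruplolo
==> chron pin(d=1752-08-10)
<== 1752-08-10
==> keep etch(p=/da_al, c=nusnind_en)
<== created


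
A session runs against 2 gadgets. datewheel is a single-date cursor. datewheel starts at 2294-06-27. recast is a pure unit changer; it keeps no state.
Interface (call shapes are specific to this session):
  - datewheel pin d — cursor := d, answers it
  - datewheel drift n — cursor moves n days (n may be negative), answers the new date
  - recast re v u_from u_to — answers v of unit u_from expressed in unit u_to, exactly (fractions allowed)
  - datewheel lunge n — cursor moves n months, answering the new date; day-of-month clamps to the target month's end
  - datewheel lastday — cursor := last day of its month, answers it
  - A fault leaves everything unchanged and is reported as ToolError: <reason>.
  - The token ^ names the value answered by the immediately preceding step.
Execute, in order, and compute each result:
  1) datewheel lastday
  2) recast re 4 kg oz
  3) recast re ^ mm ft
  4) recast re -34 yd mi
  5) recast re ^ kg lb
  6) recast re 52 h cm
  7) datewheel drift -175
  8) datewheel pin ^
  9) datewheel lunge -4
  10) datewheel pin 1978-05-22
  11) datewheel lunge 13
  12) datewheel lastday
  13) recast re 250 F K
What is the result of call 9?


Answer: 2293-09-06

Derivation:
// datewheel lastday() : 2294-06-30
// recast re(v: 4, u_from: kg, u_to: oz) : 6400000000/45359237
// recast re(v: ^, u_from: mm, u_to: ft) : 8000000000/17281869297
// recast re(v: -34, u_from: yd, u_to: mi) : -17/880
// recast re(v: ^, u_from: kg, u_to: lb) : -21250000/498951607
// recast re(v: 52, u_from: h, u_to: cm) : ToolError: incompatible units
// datewheel drift(n: -175) : 2294-01-06
// datewheel pin(d: ^) : 2294-01-06
// datewheel lunge(n: -4) : 2293-09-06
// datewheel pin(d: 1978-05-22) : 1978-05-22
// datewheel lunge(n: 13) : 1979-06-22
// datewheel lastday() : 1979-06-30
// recast re(v: 250, u_from: F, u_to: K) : 70967/180


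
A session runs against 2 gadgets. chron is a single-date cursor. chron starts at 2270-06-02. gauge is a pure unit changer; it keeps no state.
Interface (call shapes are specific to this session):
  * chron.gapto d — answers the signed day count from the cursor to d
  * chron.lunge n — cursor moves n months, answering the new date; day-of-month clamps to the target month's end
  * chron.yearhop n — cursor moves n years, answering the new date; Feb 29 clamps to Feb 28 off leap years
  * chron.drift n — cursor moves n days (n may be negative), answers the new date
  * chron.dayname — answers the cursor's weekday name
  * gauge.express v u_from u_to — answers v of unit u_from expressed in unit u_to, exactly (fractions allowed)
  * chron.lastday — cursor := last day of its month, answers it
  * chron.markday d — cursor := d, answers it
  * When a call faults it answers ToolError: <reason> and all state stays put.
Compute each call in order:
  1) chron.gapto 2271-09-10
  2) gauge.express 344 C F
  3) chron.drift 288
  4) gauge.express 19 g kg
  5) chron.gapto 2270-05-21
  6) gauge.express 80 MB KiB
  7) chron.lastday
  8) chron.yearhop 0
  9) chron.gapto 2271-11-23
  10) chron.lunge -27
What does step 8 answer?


Answer: 2271-03-31

Derivation:
>> chron.gapto(d='2271-09-10')
<< 465
>> gauge.express(v='344', u_from='C', u_to='F')
<< 3256/5
>> chron.drift(n='288')
<< 2271-03-17
>> gauge.express(v='19', u_from='g', u_to='kg')
<< 19/1000
>> chron.gapto(d='2270-05-21')
<< -300
>> gauge.express(v='80', u_from='MB', u_to='KiB')
<< 78125
>> chron.lastday()
<< 2271-03-31
>> chron.yearhop(n='0')
<< 2271-03-31
>> chron.gapto(d='2271-11-23')
<< 237
>> chron.lunge(n='-27')
<< 2268-12-31


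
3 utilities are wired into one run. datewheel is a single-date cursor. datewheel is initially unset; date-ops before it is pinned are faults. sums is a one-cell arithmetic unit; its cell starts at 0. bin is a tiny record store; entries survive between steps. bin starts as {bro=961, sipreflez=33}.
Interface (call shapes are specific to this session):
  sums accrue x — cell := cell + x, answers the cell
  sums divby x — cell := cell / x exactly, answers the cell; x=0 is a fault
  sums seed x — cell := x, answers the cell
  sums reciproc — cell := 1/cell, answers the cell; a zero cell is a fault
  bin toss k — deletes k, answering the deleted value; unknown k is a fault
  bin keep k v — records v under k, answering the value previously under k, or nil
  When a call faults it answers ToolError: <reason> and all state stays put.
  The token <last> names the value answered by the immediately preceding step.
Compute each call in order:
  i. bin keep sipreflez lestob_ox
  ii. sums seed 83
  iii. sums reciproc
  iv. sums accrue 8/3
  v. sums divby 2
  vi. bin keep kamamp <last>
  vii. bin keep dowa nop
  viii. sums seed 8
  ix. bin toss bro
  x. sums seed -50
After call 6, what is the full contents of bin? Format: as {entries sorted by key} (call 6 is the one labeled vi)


Answer: {bro=961, kamamp=667/498, sipreflez=lestob_ox}

Derivation:
·→ bin keep(k: sipreflez, v: lestob_ox)
·← 33
·→ sums seed(x: 83)
·← 83
·→ sums reciproc()
·← 1/83
·→ sums accrue(x: 8/3)
·← 667/249
·→ sums divby(x: 2)
·← 667/498
·→ bin keep(k: kamamp, v: <last>)
·← nil
·→ bin keep(k: dowa, v: nop)
·← nil
·→ sums seed(x: 8)
·← 8
·→ bin toss(k: bro)
·← 961
·→ sums seed(x: -50)
·← -50


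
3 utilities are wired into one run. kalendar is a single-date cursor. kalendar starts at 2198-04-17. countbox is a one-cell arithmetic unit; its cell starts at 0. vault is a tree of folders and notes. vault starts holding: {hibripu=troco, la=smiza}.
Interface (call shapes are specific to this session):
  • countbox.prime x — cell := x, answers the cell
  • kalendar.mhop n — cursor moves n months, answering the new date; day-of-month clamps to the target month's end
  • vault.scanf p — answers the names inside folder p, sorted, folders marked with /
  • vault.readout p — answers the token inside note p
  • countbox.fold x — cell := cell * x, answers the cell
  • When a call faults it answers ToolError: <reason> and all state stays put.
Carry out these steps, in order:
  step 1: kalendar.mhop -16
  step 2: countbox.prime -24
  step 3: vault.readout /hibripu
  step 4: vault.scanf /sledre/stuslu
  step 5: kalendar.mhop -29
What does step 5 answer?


I use kalendar.mhop using n=-16, which returns 2196-12-17.
I run countbox.prime using x=-24, — result: -24.
I invoke vault.readout using p=/hibripu, and get troco.
I try vault.scanf using p=/sledre/stuslu, — result: ToolError: not found.
I use kalendar.mhop using n=-29, which returns 2194-07-17.

Answer: 2194-07-17


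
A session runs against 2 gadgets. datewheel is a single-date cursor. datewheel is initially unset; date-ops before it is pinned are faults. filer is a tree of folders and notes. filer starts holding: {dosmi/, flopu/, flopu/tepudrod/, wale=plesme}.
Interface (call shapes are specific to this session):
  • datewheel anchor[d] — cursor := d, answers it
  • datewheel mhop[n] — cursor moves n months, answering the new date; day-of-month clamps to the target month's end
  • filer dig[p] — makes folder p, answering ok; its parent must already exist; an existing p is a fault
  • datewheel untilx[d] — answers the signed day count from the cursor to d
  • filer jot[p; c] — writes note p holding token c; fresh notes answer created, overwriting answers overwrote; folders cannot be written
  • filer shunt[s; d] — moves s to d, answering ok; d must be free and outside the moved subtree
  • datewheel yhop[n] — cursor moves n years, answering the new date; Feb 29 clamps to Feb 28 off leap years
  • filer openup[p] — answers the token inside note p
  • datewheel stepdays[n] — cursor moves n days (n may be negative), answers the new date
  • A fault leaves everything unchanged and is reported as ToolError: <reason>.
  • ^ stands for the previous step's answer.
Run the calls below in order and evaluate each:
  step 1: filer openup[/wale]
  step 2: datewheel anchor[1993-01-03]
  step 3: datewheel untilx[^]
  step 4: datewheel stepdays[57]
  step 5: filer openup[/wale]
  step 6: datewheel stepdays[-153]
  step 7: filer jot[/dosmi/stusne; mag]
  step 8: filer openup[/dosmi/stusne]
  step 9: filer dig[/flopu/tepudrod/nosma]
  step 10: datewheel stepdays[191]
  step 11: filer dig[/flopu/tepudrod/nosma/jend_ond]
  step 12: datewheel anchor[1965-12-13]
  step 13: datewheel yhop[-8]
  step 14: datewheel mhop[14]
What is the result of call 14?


Answer: 1959-02-13

Derivation:
I call filer openup with /wale, and observe plesme.
Then datewheel anchor with 1993-01-03, which returns 1993-01-03.
I run datewheel untilx with ^, which returns 0.
Now I run datewheel stepdays with 57: 1993-03-01.
Using filer openup with /wale, → plesme.
Now I run datewheel stepdays with -153, → 1992-09-29.
Calling filer jot with /dosmi/stusne, mag: created.
Next I call filer openup with /dosmi/stusne, which returns mag.
Calling filer dig with /flopu/tepudrod/nosma, and get ok.
I call datewheel stepdays with 191: 1993-04-08.
I run filer dig with /flopu/tepudrod/nosma/jend_ond, and see ok.
I run datewheel anchor with 1965-12-13, giving 1965-12-13.
Next I call datewheel yhop with -8, → 1957-12-13.
I use datewheel mhop with 14, which returns 1959-02-13.
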